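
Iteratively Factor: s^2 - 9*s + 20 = (s - 5)*(s - 4)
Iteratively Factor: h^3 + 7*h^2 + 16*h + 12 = (h + 2)*(h^2 + 5*h + 6) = (h + 2)*(h + 3)*(h + 2)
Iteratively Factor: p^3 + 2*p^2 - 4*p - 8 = (p + 2)*(p^2 - 4) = (p - 2)*(p + 2)*(p + 2)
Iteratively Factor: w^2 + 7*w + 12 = (w + 3)*(w + 4)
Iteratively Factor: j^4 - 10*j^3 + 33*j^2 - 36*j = (j - 3)*(j^3 - 7*j^2 + 12*j) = j*(j - 3)*(j^2 - 7*j + 12) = j*(j - 4)*(j - 3)*(j - 3)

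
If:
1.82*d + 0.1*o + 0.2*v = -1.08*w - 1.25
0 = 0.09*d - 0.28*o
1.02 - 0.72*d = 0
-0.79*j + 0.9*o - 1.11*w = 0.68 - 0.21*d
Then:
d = 1.42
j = 0.0345840867992767 - 1.40506329113924*w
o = 0.46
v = -5.4*w - 19.3693452380952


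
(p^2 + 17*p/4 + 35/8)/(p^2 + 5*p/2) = (p + 7/4)/p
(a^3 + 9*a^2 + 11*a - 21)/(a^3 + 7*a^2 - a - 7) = (a + 3)/(a + 1)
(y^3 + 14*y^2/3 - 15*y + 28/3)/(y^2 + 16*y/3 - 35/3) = (3*y^2 - 7*y + 4)/(3*y - 5)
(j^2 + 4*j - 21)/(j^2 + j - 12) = (j + 7)/(j + 4)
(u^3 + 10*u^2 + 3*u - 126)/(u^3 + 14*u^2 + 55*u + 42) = (u - 3)/(u + 1)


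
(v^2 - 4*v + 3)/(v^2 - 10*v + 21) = (v - 1)/(v - 7)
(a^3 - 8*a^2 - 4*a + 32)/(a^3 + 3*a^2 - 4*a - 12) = (a - 8)/(a + 3)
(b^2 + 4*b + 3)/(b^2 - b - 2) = (b + 3)/(b - 2)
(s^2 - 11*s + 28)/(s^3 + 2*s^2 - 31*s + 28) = (s - 7)/(s^2 + 6*s - 7)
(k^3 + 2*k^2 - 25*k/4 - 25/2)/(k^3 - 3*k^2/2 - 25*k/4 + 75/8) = 2*(k + 2)/(2*k - 3)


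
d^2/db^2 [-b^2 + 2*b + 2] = -2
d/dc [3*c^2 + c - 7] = 6*c + 1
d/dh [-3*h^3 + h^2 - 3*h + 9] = -9*h^2 + 2*h - 3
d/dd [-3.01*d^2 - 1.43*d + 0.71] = -6.02*d - 1.43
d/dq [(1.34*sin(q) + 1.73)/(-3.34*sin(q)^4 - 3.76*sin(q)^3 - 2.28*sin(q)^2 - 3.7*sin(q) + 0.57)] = (13.4268*sin(q)^4 + 33.1896*sin(q)^3 + 22.5696*sin(q)^2 + 7.8888*sin(q) + 7.1648)*cos(q)/(11.1556*sin(q)^8 + 25.1168*sin(q)^7 + 29.368*sin(q)^6 + 41.8616*sin(q)^5 + 29.2148*sin(q)^4 + 12.5856*sin(q)^3 + 11.0908*sin(q)^2 - 4.218*sin(q) + 0.3249)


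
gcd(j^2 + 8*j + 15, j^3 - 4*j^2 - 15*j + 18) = j + 3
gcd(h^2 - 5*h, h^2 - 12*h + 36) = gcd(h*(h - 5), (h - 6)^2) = 1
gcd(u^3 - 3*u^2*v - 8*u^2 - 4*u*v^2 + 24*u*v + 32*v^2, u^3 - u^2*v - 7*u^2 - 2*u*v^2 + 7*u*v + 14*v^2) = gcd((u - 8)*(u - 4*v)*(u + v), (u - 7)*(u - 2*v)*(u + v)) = u + v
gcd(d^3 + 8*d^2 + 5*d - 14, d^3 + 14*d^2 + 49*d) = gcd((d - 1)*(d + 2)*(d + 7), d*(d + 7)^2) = d + 7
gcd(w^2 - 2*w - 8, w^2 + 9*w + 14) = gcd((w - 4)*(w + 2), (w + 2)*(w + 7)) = w + 2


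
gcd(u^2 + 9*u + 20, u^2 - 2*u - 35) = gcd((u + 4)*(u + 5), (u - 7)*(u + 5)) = u + 5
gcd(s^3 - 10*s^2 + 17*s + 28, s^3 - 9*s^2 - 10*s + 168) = s - 7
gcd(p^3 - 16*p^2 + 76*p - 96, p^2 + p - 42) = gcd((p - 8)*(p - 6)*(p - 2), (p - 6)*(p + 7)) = p - 6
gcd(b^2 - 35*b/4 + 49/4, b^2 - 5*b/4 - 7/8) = b - 7/4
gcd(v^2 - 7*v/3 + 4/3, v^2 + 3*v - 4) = v - 1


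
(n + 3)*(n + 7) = n^2 + 10*n + 21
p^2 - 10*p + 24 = (p - 6)*(p - 4)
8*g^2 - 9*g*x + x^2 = (-8*g + x)*(-g + x)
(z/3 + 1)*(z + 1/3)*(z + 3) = z^3/3 + 19*z^2/9 + 11*z/3 + 1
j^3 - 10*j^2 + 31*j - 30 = (j - 5)*(j - 3)*(j - 2)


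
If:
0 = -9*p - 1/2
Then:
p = -1/18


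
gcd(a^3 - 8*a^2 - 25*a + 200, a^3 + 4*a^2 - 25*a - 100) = a^2 - 25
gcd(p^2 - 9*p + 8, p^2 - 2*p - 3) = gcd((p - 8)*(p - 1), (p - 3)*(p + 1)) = 1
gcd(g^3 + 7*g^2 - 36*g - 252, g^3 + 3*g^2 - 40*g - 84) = g^2 + g - 42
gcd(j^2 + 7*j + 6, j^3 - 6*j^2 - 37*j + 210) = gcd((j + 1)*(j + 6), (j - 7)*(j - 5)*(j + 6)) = j + 6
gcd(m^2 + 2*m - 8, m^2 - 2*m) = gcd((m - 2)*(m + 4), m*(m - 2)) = m - 2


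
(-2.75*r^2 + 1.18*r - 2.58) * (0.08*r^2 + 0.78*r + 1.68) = -0.22*r^4 - 2.0506*r^3 - 3.906*r^2 - 0.0300000000000002*r - 4.3344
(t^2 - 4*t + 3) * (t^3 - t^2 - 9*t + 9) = t^5 - 5*t^4 - 2*t^3 + 42*t^2 - 63*t + 27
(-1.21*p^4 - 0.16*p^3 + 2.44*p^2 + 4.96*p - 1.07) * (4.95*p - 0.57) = -5.9895*p^5 - 0.1023*p^4 + 12.1692*p^3 + 23.1612*p^2 - 8.1237*p + 0.6099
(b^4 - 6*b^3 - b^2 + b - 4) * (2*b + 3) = 2*b^5 - 9*b^4 - 20*b^3 - b^2 - 5*b - 12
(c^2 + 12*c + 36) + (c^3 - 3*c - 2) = c^3 + c^2 + 9*c + 34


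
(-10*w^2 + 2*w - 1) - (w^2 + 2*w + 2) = -11*w^2 - 3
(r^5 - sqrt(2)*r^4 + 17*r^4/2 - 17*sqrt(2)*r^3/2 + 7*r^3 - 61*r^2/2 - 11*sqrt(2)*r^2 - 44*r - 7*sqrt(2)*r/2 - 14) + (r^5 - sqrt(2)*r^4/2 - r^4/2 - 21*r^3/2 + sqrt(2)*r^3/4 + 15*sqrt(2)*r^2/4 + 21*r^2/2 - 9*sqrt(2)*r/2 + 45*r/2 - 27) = 2*r^5 - 3*sqrt(2)*r^4/2 + 8*r^4 - 33*sqrt(2)*r^3/4 - 7*r^3/2 - 20*r^2 - 29*sqrt(2)*r^2/4 - 43*r/2 - 8*sqrt(2)*r - 41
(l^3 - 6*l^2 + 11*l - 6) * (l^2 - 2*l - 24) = l^5 - 8*l^4 - l^3 + 116*l^2 - 252*l + 144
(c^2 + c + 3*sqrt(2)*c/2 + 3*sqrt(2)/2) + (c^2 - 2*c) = 2*c^2 - c + 3*sqrt(2)*c/2 + 3*sqrt(2)/2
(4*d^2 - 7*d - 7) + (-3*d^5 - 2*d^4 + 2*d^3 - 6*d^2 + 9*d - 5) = -3*d^5 - 2*d^4 + 2*d^3 - 2*d^2 + 2*d - 12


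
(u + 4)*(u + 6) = u^2 + 10*u + 24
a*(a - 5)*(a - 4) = a^3 - 9*a^2 + 20*a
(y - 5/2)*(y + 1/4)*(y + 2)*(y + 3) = y^4 + 11*y^3/4 - 47*y^2/8 - 133*y/8 - 15/4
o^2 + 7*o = o*(o + 7)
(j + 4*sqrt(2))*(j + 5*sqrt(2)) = j^2 + 9*sqrt(2)*j + 40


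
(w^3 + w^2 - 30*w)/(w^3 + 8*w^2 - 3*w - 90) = w*(w - 5)/(w^2 + 2*w - 15)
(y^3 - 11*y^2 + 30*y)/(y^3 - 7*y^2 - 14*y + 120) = y/(y + 4)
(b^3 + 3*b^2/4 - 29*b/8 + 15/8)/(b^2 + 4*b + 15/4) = (4*b^2 - 7*b + 3)/(2*(2*b + 3))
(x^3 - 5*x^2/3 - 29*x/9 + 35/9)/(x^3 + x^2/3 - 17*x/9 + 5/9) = (3*x - 7)/(3*x - 1)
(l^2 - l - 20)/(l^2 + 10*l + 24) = (l - 5)/(l + 6)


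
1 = 1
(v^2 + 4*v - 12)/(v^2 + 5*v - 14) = (v + 6)/(v + 7)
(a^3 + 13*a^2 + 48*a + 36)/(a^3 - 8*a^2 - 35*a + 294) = (a^2 + 7*a + 6)/(a^2 - 14*a + 49)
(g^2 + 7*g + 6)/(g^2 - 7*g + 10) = (g^2 + 7*g + 6)/(g^2 - 7*g + 10)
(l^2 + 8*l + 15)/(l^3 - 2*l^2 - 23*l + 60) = (l + 3)/(l^2 - 7*l + 12)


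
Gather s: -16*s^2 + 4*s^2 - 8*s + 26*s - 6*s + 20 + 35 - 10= -12*s^2 + 12*s + 45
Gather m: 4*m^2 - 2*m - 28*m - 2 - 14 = 4*m^2 - 30*m - 16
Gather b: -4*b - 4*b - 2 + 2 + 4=4 - 8*b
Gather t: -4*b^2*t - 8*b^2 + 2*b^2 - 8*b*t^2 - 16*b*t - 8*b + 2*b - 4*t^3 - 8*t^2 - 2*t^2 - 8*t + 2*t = -6*b^2 - 6*b - 4*t^3 + t^2*(-8*b - 10) + t*(-4*b^2 - 16*b - 6)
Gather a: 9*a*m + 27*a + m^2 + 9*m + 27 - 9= a*(9*m + 27) + m^2 + 9*m + 18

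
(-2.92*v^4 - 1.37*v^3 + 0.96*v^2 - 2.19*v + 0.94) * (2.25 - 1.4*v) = 4.088*v^5 - 4.652*v^4 - 4.4265*v^3 + 5.226*v^2 - 6.2435*v + 2.115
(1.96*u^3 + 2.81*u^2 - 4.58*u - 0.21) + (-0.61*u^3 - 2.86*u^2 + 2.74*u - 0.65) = 1.35*u^3 - 0.0499999999999998*u^2 - 1.84*u - 0.86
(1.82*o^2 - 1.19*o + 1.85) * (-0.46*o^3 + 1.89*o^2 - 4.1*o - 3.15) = -0.8372*o^5 + 3.9872*o^4 - 10.5621*o^3 + 2.6425*o^2 - 3.8365*o - 5.8275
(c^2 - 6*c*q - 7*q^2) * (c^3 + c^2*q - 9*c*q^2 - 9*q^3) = c^5 - 5*c^4*q - 22*c^3*q^2 + 38*c^2*q^3 + 117*c*q^4 + 63*q^5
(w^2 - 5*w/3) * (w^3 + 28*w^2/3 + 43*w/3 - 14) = w^5 + 23*w^4/3 - 11*w^3/9 - 341*w^2/9 + 70*w/3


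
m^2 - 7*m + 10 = (m - 5)*(m - 2)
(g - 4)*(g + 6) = g^2 + 2*g - 24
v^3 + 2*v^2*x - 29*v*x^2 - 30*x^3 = (v - 5*x)*(v + x)*(v + 6*x)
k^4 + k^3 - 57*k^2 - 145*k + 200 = (k - 8)*(k - 1)*(k + 5)^2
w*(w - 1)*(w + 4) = w^3 + 3*w^2 - 4*w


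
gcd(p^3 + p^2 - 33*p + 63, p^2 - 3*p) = p - 3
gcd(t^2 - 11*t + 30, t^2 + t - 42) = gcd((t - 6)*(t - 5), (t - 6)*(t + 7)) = t - 6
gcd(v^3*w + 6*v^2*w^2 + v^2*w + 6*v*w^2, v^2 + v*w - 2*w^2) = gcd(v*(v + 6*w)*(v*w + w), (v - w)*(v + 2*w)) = 1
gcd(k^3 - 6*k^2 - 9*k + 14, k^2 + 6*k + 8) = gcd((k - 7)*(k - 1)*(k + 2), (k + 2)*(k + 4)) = k + 2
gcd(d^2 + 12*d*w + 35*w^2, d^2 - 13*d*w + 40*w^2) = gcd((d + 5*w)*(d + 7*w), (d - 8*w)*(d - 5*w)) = 1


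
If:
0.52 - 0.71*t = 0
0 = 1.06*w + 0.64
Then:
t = 0.73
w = -0.60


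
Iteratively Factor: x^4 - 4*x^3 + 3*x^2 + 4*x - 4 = (x - 1)*(x^3 - 3*x^2 + 4) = (x - 2)*(x - 1)*(x^2 - x - 2) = (x - 2)*(x - 1)*(x + 1)*(x - 2)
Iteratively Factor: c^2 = (c)*(c)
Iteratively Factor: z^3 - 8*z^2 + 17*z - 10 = (z - 1)*(z^2 - 7*z + 10) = (z - 5)*(z - 1)*(z - 2)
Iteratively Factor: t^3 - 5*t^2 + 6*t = (t)*(t^2 - 5*t + 6) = t*(t - 2)*(t - 3)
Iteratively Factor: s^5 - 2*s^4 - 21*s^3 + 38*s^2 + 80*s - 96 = (s - 4)*(s^4 + 2*s^3 - 13*s^2 - 14*s + 24) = (s - 4)*(s - 3)*(s^3 + 5*s^2 + 2*s - 8) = (s - 4)*(s - 3)*(s + 2)*(s^2 + 3*s - 4) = (s - 4)*(s - 3)*(s + 2)*(s + 4)*(s - 1)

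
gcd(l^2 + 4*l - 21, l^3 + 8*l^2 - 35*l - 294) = l + 7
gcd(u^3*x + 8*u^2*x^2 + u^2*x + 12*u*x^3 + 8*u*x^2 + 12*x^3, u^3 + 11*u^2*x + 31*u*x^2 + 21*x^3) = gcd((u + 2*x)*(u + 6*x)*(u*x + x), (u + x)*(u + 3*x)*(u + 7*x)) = 1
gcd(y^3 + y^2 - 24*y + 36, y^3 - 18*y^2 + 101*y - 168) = y - 3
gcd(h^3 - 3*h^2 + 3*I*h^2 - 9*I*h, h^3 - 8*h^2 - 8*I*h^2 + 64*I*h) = h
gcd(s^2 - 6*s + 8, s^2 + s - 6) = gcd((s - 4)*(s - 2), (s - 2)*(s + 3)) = s - 2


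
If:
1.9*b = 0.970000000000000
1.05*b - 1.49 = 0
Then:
No Solution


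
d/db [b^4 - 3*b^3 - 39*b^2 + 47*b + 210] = 4*b^3 - 9*b^2 - 78*b + 47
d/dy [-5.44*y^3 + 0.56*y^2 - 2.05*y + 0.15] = -16.32*y^2 + 1.12*y - 2.05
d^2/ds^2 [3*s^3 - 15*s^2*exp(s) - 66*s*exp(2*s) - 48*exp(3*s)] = -15*s^2*exp(s) - 264*s*exp(2*s) - 60*s*exp(s) + 18*s - 432*exp(3*s) - 264*exp(2*s) - 30*exp(s)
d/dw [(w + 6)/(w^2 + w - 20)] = (w^2 + w - (w + 6)*(2*w + 1) - 20)/(w^2 + w - 20)^2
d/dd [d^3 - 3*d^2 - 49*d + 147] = 3*d^2 - 6*d - 49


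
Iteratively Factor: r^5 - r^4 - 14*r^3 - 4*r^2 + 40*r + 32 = (r + 2)*(r^4 - 3*r^3 - 8*r^2 + 12*r + 16) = (r - 2)*(r + 2)*(r^3 - r^2 - 10*r - 8) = (r - 2)*(r + 2)^2*(r^2 - 3*r - 4) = (r - 4)*(r - 2)*(r + 2)^2*(r + 1)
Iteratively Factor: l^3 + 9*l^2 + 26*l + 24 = (l + 4)*(l^2 + 5*l + 6) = (l + 2)*(l + 4)*(l + 3)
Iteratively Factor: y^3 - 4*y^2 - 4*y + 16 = (y + 2)*(y^2 - 6*y + 8) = (y - 4)*(y + 2)*(y - 2)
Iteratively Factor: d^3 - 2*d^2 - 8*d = (d - 4)*(d^2 + 2*d) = d*(d - 4)*(d + 2)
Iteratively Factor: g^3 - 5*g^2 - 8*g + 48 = (g - 4)*(g^2 - g - 12) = (g - 4)*(g + 3)*(g - 4)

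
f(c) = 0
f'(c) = 0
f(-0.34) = 0.00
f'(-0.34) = 0.00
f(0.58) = 0.00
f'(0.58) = 0.00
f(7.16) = 0.00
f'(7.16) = 0.00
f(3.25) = 0.00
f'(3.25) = 0.00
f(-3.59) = 0.00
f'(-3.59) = 0.00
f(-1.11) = 0.00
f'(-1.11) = 0.00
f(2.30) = 0.00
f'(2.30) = 0.00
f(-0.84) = 0.00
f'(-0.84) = 0.00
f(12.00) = 0.00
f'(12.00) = 0.00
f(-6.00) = 0.00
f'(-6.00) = 0.00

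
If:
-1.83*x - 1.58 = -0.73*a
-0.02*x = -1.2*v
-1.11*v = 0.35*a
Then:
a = 0.04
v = -0.01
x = -0.85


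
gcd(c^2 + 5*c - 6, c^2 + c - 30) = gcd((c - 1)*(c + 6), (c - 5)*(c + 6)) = c + 6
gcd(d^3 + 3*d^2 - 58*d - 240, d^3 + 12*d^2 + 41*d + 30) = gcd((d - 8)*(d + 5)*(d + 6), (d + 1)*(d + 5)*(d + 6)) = d^2 + 11*d + 30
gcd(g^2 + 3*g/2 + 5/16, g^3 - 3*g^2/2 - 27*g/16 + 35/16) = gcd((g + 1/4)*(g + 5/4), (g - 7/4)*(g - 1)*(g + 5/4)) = g + 5/4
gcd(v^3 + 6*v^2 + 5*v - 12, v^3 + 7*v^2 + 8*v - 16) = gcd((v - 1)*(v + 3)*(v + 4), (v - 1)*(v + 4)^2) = v^2 + 3*v - 4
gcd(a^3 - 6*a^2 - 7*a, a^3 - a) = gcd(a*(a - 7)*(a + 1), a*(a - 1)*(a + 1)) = a^2 + a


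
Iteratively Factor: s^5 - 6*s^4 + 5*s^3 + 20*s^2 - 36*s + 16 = (s - 2)*(s^4 - 4*s^3 - 3*s^2 + 14*s - 8) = (s - 2)*(s - 1)*(s^3 - 3*s^2 - 6*s + 8) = (s - 2)*(s - 1)^2*(s^2 - 2*s - 8) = (s - 4)*(s - 2)*(s - 1)^2*(s + 2)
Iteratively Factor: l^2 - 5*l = (l)*(l - 5)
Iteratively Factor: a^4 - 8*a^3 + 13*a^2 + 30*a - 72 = (a + 2)*(a^3 - 10*a^2 + 33*a - 36) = (a - 3)*(a + 2)*(a^2 - 7*a + 12) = (a - 4)*(a - 3)*(a + 2)*(a - 3)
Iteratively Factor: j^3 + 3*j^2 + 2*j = (j)*(j^2 + 3*j + 2) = j*(j + 2)*(j + 1)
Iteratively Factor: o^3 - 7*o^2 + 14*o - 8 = (o - 4)*(o^2 - 3*o + 2) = (o - 4)*(o - 1)*(o - 2)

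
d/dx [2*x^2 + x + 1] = 4*x + 1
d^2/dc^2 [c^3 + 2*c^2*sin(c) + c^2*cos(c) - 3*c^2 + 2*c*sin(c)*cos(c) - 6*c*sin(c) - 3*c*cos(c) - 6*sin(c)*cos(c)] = -2*c^2*sin(c) - c^2*cos(c) + 2*c*sin(c) - 4*c*sin(2*c) + 11*c*cos(c) + 6*c + 12*sin(2*c) + 4*cos(2*c) - 10*sqrt(2)*cos(c + pi/4) - 6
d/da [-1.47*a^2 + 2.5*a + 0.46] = 2.5 - 2.94*a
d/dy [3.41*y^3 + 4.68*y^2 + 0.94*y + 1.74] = 10.23*y^2 + 9.36*y + 0.94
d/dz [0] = 0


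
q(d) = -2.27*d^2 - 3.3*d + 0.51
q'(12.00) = -57.78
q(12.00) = -365.97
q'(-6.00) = 23.94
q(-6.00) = -61.41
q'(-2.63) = 8.64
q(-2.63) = -6.51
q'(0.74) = -6.66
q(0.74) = -3.18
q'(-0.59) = -0.62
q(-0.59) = 1.67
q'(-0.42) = -1.39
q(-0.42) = 1.50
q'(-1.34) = 2.78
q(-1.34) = 0.86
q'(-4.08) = 15.22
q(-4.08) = -23.81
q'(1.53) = -10.25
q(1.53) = -9.85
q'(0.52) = -5.66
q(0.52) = -1.82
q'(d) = -4.54*d - 3.3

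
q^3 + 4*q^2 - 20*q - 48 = (q - 4)*(q + 2)*(q + 6)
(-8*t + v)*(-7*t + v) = 56*t^2 - 15*t*v + v^2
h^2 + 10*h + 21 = (h + 3)*(h + 7)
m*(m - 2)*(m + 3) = m^3 + m^2 - 6*m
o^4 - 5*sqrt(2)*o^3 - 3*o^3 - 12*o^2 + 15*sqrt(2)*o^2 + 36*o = o*(o - 3)*(o - 6*sqrt(2))*(o + sqrt(2))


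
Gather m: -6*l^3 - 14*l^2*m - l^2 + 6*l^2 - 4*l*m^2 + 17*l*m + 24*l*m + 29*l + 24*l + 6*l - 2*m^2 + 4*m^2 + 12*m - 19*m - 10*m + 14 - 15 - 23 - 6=-6*l^3 + 5*l^2 + 59*l + m^2*(2 - 4*l) + m*(-14*l^2 + 41*l - 17) - 30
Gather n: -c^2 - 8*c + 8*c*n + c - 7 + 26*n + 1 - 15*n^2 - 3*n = -c^2 - 7*c - 15*n^2 + n*(8*c + 23) - 6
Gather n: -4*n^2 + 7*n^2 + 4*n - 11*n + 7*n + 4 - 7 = 3*n^2 - 3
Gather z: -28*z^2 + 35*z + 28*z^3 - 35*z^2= 28*z^3 - 63*z^2 + 35*z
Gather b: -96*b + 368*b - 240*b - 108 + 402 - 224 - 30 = 32*b + 40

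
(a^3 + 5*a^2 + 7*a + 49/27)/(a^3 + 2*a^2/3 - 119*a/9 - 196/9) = (a + 1/3)/(a - 4)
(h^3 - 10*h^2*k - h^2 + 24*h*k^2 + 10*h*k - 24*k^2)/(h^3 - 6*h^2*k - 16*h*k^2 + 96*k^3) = (h - 1)/(h + 4*k)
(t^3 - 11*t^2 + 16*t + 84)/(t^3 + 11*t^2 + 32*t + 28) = (t^2 - 13*t + 42)/(t^2 + 9*t + 14)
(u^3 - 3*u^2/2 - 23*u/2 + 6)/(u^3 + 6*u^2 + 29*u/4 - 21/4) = 2*(u - 4)/(2*u + 7)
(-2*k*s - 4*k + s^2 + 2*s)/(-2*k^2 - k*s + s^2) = (s + 2)/(k + s)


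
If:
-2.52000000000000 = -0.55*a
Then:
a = 4.58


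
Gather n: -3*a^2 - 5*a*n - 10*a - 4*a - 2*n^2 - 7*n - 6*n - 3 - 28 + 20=-3*a^2 - 14*a - 2*n^2 + n*(-5*a - 13) - 11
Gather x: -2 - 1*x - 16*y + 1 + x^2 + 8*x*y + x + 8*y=x^2 + 8*x*y - 8*y - 1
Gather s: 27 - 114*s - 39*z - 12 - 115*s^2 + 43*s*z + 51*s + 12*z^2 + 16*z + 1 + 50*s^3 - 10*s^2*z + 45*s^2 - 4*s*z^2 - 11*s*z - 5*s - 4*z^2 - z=50*s^3 + s^2*(-10*z - 70) + s*(-4*z^2 + 32*z - 68) + 8*z^2 - 24*z + 16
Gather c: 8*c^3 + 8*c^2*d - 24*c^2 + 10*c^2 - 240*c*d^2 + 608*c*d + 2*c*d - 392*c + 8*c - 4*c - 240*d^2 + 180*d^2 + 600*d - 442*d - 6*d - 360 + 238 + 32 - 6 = 8*c^3 + c^2*(8*d - 14) + c*(-240*d^2 + 610*d - 388) - 60*d^2 + 152*d - 96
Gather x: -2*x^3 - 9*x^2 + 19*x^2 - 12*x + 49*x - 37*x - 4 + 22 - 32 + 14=-2*x^3 + 10*x^2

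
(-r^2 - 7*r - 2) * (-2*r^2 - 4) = 2*r^4 + 14*r^3 + 8*r^2 + 28*r + 8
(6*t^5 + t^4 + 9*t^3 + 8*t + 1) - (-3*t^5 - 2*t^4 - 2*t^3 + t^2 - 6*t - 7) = 9*t^5 + 3*t^4 + 11*t^3 - t^2 + 14*t + 8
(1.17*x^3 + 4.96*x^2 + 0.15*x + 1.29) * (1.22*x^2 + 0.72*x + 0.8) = 1.4274*x^5 + 6.8936*x^4 + 4.6902*x^3 + 5.6498*x^2 + 1.0488*x + 1.032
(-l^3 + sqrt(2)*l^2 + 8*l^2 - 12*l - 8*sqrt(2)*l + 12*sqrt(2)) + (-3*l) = -l^3 + sqrt(2)*l^2 + 8*l^2 - 15*l - 8*sqrt(2)*l + 12*sqrt(2)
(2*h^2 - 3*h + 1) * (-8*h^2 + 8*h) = -16*h^4 + 40*h^3 - 32*h^2 + 8*h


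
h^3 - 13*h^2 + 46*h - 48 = (h - 8)*(h - 3)*(h - 2)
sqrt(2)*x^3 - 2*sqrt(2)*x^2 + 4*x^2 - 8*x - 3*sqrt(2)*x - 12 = (x - 3)*(x + 2*sqrt(2))*(sqrt(2)*x + sqrt(2))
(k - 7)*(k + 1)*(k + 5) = k^3 - k^2 - 37*k - 35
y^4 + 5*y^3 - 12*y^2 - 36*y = y*(y - 3)*(y + 2)*(y + 6)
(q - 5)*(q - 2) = q^2 - 7*q + 10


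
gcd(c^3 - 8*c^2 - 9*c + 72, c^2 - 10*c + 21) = c - 3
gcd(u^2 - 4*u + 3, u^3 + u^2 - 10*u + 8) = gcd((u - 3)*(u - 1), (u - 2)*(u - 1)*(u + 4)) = u - 1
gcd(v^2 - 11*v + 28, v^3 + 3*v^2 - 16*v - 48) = v - 4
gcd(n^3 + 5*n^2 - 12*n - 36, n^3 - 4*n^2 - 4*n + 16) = n + 2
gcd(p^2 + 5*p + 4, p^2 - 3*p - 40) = 1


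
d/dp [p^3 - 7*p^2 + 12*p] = 3*p^2 - 14*p + 12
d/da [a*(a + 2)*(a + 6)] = 3*a^2 + 16*a + 12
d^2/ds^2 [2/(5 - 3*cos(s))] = 6*(-3*sin(s)^2 + 5*cos(s) - 3)/(3*cos(s) - 5)^3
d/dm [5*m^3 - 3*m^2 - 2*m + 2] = 15*m^2 - 6*m - 2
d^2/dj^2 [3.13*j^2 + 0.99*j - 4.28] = 6.26000000000000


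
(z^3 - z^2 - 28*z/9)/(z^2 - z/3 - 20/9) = z*(3*z - 7)/(3*z - 5)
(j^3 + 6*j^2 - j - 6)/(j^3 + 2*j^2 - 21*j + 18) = (j + 1)/(j - 3)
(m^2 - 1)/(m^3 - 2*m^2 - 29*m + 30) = (m + 1)/(m^2 - m - 30)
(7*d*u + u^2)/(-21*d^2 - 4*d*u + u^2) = u*(7*d + u)/(-21*d^2 - 4*d*u + u^2)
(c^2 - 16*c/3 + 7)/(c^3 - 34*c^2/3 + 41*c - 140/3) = (c - 3)/(c^2 - 9*c + 20)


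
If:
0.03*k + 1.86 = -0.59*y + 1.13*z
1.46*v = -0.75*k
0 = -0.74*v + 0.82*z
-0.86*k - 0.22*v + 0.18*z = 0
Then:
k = 0.00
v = 0.00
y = -3.15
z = 0.00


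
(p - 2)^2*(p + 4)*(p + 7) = p^4 + 7*p^3 - 12*p^2 - 68*p + 112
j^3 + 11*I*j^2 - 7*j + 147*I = (j - 3*I)*(j + 7*I)^2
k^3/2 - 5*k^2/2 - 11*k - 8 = (k/2 + 1/2)*(k - 8)*(k + 2)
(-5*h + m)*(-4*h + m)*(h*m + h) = 20*h^3*m + 20*h^3 - 9*h^2*m^2 - 9*h^2*m + h*m^3 + h*m^2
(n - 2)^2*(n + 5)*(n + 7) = n^4 + 8*n^3 - 9*n^2 - 92*n + 140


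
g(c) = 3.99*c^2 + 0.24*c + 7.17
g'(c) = 7.98*c + 0.24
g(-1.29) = 13.50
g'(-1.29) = -10.05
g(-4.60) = 90.49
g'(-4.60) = -36.47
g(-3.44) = 53.56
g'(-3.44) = -27.21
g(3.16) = 47.77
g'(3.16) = 25.46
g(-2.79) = 37.56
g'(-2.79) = -22.02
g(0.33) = 7.68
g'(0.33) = 2.87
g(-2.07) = 23.77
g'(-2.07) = -16.28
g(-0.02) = 7.17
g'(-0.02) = 0.08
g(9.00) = 332.52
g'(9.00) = 72.06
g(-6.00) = 149.37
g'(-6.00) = -47.64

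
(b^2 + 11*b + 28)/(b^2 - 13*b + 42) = (b^2 + 11*b + 28)/(b^2 - 13*b + 42)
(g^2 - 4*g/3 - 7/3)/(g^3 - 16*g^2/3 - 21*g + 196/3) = (g + 1)/(g^2 - 3*g - 28)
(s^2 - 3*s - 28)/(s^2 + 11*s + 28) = (s - 7)/(s + 7)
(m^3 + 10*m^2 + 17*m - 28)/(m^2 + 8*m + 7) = (m^2 + 3*m - 4)/(m + 1)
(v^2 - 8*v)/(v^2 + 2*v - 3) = v*(v - 8)/(v^2 + 2*v - 3)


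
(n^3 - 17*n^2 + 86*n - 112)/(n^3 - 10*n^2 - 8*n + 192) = (n^2 - 9*n + 14)/(n^2 - 2*n - 24)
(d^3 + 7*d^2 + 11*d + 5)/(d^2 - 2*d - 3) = (d^2 + 6*d + 5)/(d - 3)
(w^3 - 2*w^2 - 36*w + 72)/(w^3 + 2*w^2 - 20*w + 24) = (w - 6)/(w - 2)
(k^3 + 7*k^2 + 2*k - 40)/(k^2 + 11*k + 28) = (k^2 + 3*k - 10)/(k + 7)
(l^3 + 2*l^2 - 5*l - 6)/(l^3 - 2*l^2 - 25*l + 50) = (l^2 + 4*l + 3)/(l^2 - 25)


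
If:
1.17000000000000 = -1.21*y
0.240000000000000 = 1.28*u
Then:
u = 0.19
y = -0.97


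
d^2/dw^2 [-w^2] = -2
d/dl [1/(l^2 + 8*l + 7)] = 2*(-l - 4)/(l^2 + 8*l + 7)^2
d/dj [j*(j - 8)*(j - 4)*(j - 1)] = 4*j^3 - 39*j^2 + 88*j - 32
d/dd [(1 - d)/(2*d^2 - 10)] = (-d^2 + 2*d*(d - 1) + 5)/(2*(d^2 - 5)^2)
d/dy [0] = 0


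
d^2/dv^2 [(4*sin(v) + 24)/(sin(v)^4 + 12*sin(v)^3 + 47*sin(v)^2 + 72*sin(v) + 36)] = 4*(-9*sin(v)^5 - 57*sin(v)^4 - 97*sin(v)^3 + 49*sin(v)^2 + 256*sin(v) + 170)/((sin(v) + 1)^2*(sin(v) + 2)^3*(sin(v) + 3)^3)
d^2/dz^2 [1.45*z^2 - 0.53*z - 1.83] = 2.90000000000000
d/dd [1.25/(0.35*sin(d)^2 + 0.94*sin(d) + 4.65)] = -(0.875*sin(d) + 1.175)*cos(d)/(0.35*sin(d)^2 + 0.94*sin(d) + 4.65)^2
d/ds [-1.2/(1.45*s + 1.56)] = 1.74/(1.45*s + 1.56)^2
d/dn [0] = 0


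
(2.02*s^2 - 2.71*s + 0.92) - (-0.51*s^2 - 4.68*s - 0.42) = 2.53*s^2 + 1.97*s + 1.34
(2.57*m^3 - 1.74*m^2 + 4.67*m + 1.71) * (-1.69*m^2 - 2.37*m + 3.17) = -4.3433*m^5 - 3.1503*m^4 + 4.3784*m^3 - 19.4736*m^2 + 10.7512*m + 5.4207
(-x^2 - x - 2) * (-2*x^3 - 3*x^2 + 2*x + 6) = 2*x^5 + 5*x^4 + 5*x^3 - 2*x^2 - 10*x - 12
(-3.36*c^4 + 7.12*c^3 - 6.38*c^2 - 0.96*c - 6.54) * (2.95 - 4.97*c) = 16.6992*c^5 - 45.2984*c^4 + 52.7126*c^3 - 14.0498*c^2 + 29.6718*c - 19.293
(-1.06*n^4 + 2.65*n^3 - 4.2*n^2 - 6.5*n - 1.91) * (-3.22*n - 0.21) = 3.4132*n^5 - 8.3104*n^4 + 12.9675*n^3 + 21.812*n^2 + 7.5152*n + 0.4011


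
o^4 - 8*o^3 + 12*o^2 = o^2*(o - 6)*(o - 2)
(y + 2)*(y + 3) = y^2 + 5*y + 6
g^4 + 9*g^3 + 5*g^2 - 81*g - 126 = (g - 3)*(g + 2)*(g + 3)*(g + 7)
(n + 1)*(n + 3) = n^2 + 4*n + 3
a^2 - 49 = (a - 7)*(a + 7)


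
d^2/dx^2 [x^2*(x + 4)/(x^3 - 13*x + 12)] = 2*(4*x^3 - 9*x^2 + 9)/(x^6 - 12*x^5 + 57*x^4 - 136*x^3 + 171*x^2 - 108*x + 27)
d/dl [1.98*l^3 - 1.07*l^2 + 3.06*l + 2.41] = 5.94*l^2 - 2.14*l + 3.06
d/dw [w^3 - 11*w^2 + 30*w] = 3*w^2 - 22*w + 30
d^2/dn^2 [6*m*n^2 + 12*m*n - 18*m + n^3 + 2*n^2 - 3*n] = 12*m + 6*n + 4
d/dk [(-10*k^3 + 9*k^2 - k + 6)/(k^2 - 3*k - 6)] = 2*(-5*k^4 + 30*k^3 + 77*k^2 - 60*k + 12)/(k^4 - 6*k^3 - 3*k^2 + 36*k + 36)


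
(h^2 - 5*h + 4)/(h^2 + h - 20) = (h - 1)/(h + 5)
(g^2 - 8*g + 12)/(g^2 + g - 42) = (g - 2)/(g + 7)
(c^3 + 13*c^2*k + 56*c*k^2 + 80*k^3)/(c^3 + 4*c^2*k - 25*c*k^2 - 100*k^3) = (c + 4*k)/(c - 5*k)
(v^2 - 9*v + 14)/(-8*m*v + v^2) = (-v^2 + 9*v - 14)/(v*(8*m - v))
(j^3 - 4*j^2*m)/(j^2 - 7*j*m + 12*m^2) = j^2/(j - 3*m)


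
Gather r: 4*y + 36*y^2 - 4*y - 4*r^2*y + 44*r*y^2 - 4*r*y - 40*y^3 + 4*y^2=-4*r^2*y + r*(44*y^2 - 4*y) - 40*y^3 + 40*y^2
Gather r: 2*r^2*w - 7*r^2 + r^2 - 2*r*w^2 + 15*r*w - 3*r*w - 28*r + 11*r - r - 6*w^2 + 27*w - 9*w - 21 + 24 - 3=r^2*(2*w - 6) + r*(-2*w^2 + 12*w - 18) - 6*w^2 + 18*w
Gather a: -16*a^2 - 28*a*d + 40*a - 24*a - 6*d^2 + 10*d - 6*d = -16*a^2 + a*(16 - 28*d) - 6*d^2 + 4*d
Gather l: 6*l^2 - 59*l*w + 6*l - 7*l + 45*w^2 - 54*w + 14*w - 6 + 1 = 6*l^2 + l*(-59*w - 1) + 45*w^2 - 40*w - 5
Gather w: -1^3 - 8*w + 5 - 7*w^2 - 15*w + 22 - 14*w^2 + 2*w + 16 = -21*w^2 - 21*w + 42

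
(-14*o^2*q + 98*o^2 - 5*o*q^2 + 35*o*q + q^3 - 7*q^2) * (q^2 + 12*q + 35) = -14*o^2*q^3 - 70*o^2*q^2 + 686*o^2*q + 3430*o^2 - 5*o*q^4 - 25*o*q^3 + 245*o*q^2 + 1225*o*q + q^5 + 5*q^4 - 49*q^3 - 245*q^2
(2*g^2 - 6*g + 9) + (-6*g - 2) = 2*g^2 - 12*g + 7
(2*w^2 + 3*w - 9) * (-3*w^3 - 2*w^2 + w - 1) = -6*w^5 - 13*w^4 + 23*w^3 + 19*w^2 - 12*w + 9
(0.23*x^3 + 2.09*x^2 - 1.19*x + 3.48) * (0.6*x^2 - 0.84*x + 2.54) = 0.138*x^5 + 1.0608*x^4 - 1.8854*x^3 + 8.3962*x^2 - 5.9458*x + 8.8392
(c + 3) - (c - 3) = 6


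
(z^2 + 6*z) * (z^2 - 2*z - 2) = z^4 + 4*z^3 - 14*z^2 - 12*z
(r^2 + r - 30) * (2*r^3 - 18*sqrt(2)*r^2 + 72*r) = 2*r^5 - 18*sqrt(2)*r^4 + 2*r^4 - 18*sqrt(2)*r^3 + 12*r^3 + 72*r^2 + 540*sqrt(2)*r^2 - 2160*r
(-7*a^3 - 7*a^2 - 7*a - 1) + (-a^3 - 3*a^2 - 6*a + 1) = -8*a^3 - 10*a^2 - 13*a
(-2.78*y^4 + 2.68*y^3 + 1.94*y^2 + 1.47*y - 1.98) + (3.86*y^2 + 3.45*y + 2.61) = -2.78*y^4 + 2.68*y^3 + 5.8*y^2 + 4.92*y + 0.63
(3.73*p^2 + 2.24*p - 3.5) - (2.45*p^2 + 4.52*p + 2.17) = 1.28*p^2 - 2.28*p - 5.67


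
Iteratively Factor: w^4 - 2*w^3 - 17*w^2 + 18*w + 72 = (w + 3)*(w^3 - 5*w^2 - 2*w + 24) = (w + 2)*(w + 3)*(w^2 - 7*w + 12) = (w - 3)*(w + 2)*(w + 3)*(w - 4)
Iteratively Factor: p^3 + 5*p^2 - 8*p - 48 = (p + 4)*(p^2 + p - 12) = (p - 3)*(p + 4)*(p + 4)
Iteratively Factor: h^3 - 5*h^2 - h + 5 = (h - 1)*(h^2 - 4*h - 5) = (h - 5)*(h - 1)*(h + 1)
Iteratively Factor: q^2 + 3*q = (q)*(q + 3)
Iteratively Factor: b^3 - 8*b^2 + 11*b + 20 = (b - 5)*(b^2 - 3*b - 4) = (b - 5)*(b + 1)*(b - 4)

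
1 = 1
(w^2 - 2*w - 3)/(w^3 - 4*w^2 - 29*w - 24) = (w - 3)/(w^2 - 5*w - 24)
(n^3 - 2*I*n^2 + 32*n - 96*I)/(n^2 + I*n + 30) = (n^2 - 8*I*n - 16)/(n - 5*I)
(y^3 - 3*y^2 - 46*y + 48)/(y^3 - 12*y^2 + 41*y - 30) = (y^2 - 2*y - 48)/(y^2 - 11*y + 30)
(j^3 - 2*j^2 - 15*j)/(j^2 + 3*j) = j - 5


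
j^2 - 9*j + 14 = (j - 7)*(j - 2)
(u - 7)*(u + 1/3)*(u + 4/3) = u^3 - 16*u^2/3 - 101*u/9 - 28/9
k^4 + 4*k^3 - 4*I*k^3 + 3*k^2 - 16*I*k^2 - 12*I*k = k*(k + 1)*(k + 3)*(k - 4*I)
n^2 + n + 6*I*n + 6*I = (n + 1)*(n + 6*I)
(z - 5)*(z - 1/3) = z^2 - 16*z/3 + 5/3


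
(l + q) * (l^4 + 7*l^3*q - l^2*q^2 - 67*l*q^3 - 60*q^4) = l^5 + 8*l^4*q + 6*l^3*q^2 - 68*l^2*q^3 - 127*l*q^4 - 60*q^5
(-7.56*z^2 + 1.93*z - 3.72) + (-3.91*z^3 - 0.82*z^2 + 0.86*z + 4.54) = -3.91*z^3 - 8.38*z^2 + 2.79*z + 0.82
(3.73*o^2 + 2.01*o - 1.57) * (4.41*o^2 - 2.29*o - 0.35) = 16.4493*o^4 + 0.322399999999998*o^3 - 12.8321*o^2 + 2.8918*o + 0.5495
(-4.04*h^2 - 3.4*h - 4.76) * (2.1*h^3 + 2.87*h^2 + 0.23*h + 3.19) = -8.484*h^5 - 18.7348*h^4 - 20.6832*h^3 - 27.3308*h^2 - 11.9408*h - 15.1844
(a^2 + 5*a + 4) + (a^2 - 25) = 2*a^2 + 5*a - 21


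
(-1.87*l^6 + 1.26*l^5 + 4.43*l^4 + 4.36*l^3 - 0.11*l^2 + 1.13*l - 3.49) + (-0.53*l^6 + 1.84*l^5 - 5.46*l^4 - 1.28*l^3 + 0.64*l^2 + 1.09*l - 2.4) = -2.4*l^6 + 3.1*l^5 - 1.03*l^4 + 3.08*l^3 + 0.53*l^2 + 2.22*l - 5.89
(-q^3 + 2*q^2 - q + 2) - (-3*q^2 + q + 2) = -q^3 + 5*q^2 - 2*q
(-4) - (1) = -5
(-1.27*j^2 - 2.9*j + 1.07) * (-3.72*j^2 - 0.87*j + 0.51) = 4.7244*j^4 + 11.8929*j^3 - 2.1051*j^2 - 2.4099*j + 0.5457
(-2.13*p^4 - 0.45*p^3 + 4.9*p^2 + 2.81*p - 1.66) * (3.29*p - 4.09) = -7.0077*p^5 + 7.2312*p^4 + 17.9615*p^3 - 10.7961*p^2 - 16.9543*p + 6.7894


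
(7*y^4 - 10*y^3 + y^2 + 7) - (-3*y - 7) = 7*y^4 - 10*y^3 + y^2 + 3*y + 14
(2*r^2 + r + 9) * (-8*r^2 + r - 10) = -16*r^4 - 6*r^3 - 91*r^2 - r - 90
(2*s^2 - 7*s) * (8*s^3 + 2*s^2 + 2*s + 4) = 16*s^5 - 52*s^4 - 10*s^3 - 6*s^2 - 28*s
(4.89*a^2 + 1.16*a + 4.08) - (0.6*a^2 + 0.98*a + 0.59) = 4.29*a^2 + 0.18*a + 3.49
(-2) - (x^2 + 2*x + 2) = -x^2 - 2*x - 4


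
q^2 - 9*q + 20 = (q - 5)*(q - 4)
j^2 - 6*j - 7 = (j - 7)*(j + 1)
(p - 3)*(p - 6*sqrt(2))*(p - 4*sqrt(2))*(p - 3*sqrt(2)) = p^4 - 13*sqrt(2)*p^3 - 3*p^3 + 39*sqrt(2)*p^2 + 108*p^2 - 324*p - 144*sqrt(2)*p + 432*sqrt(2)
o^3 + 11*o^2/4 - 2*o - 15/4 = (o - 5/4)*(o + 1)*(o + 3)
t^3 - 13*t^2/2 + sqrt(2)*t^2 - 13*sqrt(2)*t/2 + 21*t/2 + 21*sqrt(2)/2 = (t - 7/2)*(t - 3)*(t + sqrt(2))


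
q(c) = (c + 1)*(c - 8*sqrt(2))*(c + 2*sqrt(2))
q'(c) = (c + 1)*(c - 8*sqrt(2)) + (c + 1)*(c + 2*sqrt(2)) + (c - 8*sqrt(2))*(c + 2*sqrt(2))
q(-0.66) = -8.83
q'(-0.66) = -29.30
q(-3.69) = -34.77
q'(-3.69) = 55.60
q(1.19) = -89.09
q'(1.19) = -54.05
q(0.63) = -60.23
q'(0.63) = -48.73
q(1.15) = -86.94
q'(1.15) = -53.73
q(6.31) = -334.26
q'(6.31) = -15.50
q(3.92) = -245.49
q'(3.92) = -53.07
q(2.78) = -180.91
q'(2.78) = -58.92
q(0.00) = -32.00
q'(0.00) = -40.49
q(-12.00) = -2352.06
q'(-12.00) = 571.16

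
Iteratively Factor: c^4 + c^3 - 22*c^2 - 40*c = (c + 2)*(c^3 - c^2 - 20*c) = (c - 5)*(c + 2)*(c^2 + 4*c) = c*(c - 5)*(c + 2)*(c + 4)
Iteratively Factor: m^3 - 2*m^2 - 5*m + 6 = (m - 3)*(m^2 + m - 2) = (m - 3)*(m + 2)*(m - 1)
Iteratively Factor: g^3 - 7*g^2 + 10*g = (g - 2)*(g^2 - 5*g) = g*(g - 2)*(g - 5)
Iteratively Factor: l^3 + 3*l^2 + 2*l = (l + 2)*(l^2 + l) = (l + 1)*(l + 2)*(l)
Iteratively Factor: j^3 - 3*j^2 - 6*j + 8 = (j + 2)*(j^2 - 5*j + 4) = (j - 1)*(j + 2)*(j - 4)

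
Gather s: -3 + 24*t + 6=24*t + 3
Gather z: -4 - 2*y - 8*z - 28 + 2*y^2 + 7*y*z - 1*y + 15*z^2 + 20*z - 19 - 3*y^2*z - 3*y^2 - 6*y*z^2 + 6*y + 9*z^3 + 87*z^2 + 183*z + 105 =-y^2 + 3*y + 9*z^3 + z^2*(102 - 6*y) + z*(-3*y^2 + 7*y + 195) + 54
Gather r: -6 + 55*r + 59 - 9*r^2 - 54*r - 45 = -9*r^2 + r + 8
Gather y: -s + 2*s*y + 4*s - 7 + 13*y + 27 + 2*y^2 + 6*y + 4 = 3*s + 2*y^2 + y*(2*s + 19) + 24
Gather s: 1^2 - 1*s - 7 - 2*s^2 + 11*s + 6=-2*s^2 + 10*s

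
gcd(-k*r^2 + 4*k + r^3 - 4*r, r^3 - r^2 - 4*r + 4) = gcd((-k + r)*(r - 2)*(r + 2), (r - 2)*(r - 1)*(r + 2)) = r^2 - 4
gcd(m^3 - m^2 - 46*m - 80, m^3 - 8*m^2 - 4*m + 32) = m^2 - 6*m - 16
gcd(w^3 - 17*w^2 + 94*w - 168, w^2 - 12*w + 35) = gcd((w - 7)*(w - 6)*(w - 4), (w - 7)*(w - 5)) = w - 7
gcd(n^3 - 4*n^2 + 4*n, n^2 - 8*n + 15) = 1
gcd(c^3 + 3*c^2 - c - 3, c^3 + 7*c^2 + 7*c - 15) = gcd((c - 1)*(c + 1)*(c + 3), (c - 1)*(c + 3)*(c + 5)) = c^2 + 2*c - 3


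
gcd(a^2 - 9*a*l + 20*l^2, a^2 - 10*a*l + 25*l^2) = a - 5*l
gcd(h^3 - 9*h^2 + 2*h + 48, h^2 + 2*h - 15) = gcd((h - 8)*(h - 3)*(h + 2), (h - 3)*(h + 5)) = h - 3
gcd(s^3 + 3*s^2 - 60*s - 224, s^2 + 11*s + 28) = s^2 + 11*s + 28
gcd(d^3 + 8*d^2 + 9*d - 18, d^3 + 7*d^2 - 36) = d^2 + 9*d + 18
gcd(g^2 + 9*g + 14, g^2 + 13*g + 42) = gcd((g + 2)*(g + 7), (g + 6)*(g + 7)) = g + 7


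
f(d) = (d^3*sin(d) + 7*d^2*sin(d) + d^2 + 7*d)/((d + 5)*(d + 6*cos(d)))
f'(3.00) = 2.95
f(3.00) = -1.82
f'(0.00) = 0.23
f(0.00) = 0.00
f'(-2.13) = 1.21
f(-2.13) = 1.91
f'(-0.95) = 4.18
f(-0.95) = -0.99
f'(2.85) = 2.85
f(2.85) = -2.25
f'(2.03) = 75.89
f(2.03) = -11.68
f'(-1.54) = 18.19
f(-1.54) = 4.55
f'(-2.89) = 1.33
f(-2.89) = 1.11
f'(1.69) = 35.70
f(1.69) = 6.02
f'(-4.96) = 7186.21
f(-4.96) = -276.10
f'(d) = (d^3*cos(d) + 3*d^2*sin(d) + 7*d^2*cos(d) + 14*d*sin(d) + 2*d + 7)/((d + 5)*(d + 6*cos(d))) + (6*sin(d) - 1)*(d^3*sin(d) + 7*d^2*sin(d) + d^2 + 7*d)/((d + 5)*(d + 6*cos(d))^2) - (d^3*sin(d) + 7*d^2*sin(d) + d^2 + 7*d)/((d + 5)^2*(d + 6*cos(d)))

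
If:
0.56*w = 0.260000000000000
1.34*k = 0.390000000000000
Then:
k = 0.29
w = 0.46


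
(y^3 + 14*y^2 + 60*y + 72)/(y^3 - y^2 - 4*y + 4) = (y^2 + 12*y + 36)/(y^2 - 3*y + 2)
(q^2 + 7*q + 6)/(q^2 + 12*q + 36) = (q + 1)/(q + 6)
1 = 1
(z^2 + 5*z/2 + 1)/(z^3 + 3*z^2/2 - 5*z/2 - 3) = (2*z + 1)/(2*z^2 - z - 3)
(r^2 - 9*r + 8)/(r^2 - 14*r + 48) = (r - 1)/(r - 6)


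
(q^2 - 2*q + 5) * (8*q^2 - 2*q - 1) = 8*q^4 - 18*q^3 + 43*q^2 - 8*q - 5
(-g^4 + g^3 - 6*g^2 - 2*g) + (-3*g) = -g^4 + g^3 - 6*g^2 - 5*g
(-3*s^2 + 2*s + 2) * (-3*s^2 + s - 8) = 9*s^4 - 9*s^3 + 20*s^2 - 14*s - 16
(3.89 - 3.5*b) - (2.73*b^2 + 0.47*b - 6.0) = -2.73*b^2 - 3.97*b + 9.89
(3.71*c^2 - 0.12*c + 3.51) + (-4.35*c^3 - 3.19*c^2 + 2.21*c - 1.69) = -4.35*c^3 + 0.52*c^2 + 2.09*c + 1.82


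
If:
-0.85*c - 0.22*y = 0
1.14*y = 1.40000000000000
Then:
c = -0.32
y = 1.23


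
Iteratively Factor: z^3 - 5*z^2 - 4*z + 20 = (z - 2)*(z^2 - 3*z - 10) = (z - 2)*(z + 2)*(z - 5)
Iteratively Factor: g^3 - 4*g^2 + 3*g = (g - 1)*(g^2 - 3*g) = (g - 3)*(g - 1)*(g)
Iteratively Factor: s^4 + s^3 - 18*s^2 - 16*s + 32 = (s - 4)*(s^3 + 5*s^2 + 2*s - 8) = (s - 4)*(s - 1)*(s^2 + 6*s + 8) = (s - 4)*(s - 1)*(s + 4)*(s + 2)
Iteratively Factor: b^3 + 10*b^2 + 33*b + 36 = (b + 4)*(b^2 + 6*b + 9) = (b + 3)*(b + 4)*(b + 3)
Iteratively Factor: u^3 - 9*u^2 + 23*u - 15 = (u - 5)*(u^2 - 4*u + 3) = (u - 5)*(u - 3)*(u - 1)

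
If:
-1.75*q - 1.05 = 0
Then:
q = -0.60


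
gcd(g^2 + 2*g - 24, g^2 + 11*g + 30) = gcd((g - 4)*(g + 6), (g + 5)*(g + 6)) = g + 6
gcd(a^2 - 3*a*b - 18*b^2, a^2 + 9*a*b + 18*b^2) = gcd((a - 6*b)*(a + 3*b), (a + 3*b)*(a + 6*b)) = a + 3*b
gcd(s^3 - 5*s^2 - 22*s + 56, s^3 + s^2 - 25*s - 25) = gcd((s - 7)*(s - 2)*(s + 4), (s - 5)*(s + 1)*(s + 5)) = 1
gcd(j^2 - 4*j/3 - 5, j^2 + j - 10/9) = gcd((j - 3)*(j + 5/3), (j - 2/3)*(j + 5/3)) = j + 5/3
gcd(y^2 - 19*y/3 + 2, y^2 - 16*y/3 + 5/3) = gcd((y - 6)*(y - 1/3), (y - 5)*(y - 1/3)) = y - 1/3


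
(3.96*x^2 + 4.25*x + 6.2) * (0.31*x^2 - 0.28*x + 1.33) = 1.2276*x^4 + 0.2087*x^3 + 5.9988*x^2 + 3.9165*x + 8.246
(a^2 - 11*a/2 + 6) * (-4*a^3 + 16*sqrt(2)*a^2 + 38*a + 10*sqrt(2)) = -4*a^5 + 22*a^4 + 16*sqrt(2)*a^4 - 88*sqrt(2)*a^3 + 14*a^3 - 209*a^2 + 106*sqrt(2)*a^2 - 55*sqrt(2)*a + 228*a + 60*sqrt(2)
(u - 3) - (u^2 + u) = -u^2 - 3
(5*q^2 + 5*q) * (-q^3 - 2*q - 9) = -5*q^5 - 5*q^4 - 10*q^3 - 55*q^2 - 45*q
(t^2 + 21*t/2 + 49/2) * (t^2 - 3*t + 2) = t^4 + 15*t^3/2 - 5*t^2 - 105*t/2 + 49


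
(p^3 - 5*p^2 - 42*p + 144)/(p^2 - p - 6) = (p^2 - 2*p - 48)/(p + 2)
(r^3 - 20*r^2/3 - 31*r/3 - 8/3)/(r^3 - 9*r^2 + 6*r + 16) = (r + 1/3)/(r - 2)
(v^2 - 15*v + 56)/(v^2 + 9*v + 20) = (v^2 - 15*v + 56)/(v^2 + 9*v + 20)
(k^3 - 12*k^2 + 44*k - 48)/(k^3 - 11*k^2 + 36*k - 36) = (k - 4)/(k - 3)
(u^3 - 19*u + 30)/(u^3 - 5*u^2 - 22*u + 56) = (u^2 + 2*u - 15)/(u^2 - 3*u - 28)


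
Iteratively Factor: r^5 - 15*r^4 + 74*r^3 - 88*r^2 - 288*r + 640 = (r - 4)*(r^4 - 11*r^3 + 30*r^2 + 32*r - 160) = (r - 4)^2*(r^3 - 7*r^2 + 2*r + 40) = (r - 4)^2*(r + 2)*(r^2 - 9*r + 20) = (r - 4)^3*(r + 2)*(r - 5)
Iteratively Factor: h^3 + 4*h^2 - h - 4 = (h + 1)*(h^2 + 3*h - 4) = (h - 1)*(h + 1)*(h + 4)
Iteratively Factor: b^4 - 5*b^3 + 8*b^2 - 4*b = (b - 1)*(b^3 - 4*b^2 + 4*b) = b*(b - 1)*(b^2 - 4*b + 4) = b*(b - 2)*(b - 1)*(b - 2)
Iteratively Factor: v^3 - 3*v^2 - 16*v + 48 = (v + 4)*(v^2 - 7*v + 12) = (v - 4)*(v + 4)*(v - 3)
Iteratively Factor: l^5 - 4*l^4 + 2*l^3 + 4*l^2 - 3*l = (l - 3)*(l^4 - l^3 - l^2 + l) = (l - 3)*(l - 1)*(l^3 - l) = (l - 3)*(l - 1)^2*(l^2 + l) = (l - 3)*(l - 1)^2*(l + 1)*(l)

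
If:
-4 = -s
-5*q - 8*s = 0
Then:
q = -32/5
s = 4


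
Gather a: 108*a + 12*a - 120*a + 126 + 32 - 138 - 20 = 0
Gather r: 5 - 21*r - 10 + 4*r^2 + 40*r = 4*r^2 + 19*r - 5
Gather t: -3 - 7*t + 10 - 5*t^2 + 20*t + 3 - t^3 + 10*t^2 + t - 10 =-t^3 + 5*t^2 + 14*t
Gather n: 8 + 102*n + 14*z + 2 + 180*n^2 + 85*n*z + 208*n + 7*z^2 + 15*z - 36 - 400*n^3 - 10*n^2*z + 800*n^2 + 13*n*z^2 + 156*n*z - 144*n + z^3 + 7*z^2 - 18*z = -400*n^3 + n^2*(980 - 10*z) + n*(13*z^2 + 241*z + 166) + z^3 + 14*z^2 + 11*z - 26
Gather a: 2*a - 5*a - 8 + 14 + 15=21 - 3*a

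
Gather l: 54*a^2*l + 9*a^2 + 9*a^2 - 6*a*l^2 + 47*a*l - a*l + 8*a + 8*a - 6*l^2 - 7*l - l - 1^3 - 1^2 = 18*a^2 + 16*a + l^2*(-6*a - 6) + l*(54*a^2 + 46*a - 8) - 2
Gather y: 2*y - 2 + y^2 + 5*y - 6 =y^2 + 7*y - 8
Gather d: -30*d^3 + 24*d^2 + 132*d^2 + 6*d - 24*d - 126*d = -30*d^3 + 156*d^2 - 144*d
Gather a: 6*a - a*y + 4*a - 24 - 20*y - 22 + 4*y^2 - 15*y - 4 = a*(10 - y) + 4*y^2 - 35*y - 50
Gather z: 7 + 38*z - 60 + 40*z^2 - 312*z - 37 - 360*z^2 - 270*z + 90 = -320*z^2 - 544*z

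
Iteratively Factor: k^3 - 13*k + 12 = (k - 1)*(k^2 + k - 12) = (k - 3)*(k - 1)*(k + 4)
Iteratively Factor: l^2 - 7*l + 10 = (l - 2)*(l - 5)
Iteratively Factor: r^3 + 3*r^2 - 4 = (r - 1)*(r^2 + 4*r + 4) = (r - 1)*(r + 2)*(r + 2)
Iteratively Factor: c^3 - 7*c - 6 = (c + 2)*(c^2 - 2*c - 3) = (c + 1)*(c + 2)*(c - 3)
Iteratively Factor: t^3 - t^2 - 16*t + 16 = (t - 4)*(t^2 + 3*t - 4) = (t - 4)*(t - 1)*(t + 4)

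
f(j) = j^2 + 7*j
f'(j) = 2*j + 7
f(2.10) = 19.11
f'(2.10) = 11.20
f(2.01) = 18.11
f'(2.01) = 11.02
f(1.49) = 12.65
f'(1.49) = 9.98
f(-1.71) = -9.05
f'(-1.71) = 3.58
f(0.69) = 5.31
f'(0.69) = 8.38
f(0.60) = 4.56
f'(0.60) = 8.20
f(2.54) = 24.23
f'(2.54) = 12.08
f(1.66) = 14.38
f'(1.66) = 10.32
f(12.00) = 228.00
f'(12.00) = 31.00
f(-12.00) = 60.00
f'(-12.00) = -17.00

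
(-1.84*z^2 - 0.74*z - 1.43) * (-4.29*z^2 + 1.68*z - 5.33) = 7.8936*z^4 + 0.0833999999999997*z^3 + 14.6987*z^2 + 1.5418*z + 7.6219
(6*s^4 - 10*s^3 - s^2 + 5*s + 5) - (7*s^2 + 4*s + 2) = 6*s^4 - 10*s^3 - 8*s^2 + s + 3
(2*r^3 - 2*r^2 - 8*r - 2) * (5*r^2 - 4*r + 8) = 10*r^5 - 18*r^4 - 16*r^3 + 6*r^2 - 56*r - 16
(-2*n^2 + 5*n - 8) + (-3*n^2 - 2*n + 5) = -5*n^2 + 3*n - 3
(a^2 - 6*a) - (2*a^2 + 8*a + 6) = -a^2 - 14*a - 6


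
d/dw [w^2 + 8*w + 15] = 2*w + 8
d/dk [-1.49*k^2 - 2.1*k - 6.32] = -2.98*k - 2.1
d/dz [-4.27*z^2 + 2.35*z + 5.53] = 2.35 - 8.54*z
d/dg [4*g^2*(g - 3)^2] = 8*g*(g - 3)*(2*g - 3)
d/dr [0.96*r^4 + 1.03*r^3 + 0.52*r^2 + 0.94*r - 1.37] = 3.84*r^3 + 3.09*r^2 + 1.04*r + 0.94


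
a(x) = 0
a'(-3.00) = 0.00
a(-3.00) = 0.00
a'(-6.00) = 0.00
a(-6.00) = 0.00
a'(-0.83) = 0.00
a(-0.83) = 0.00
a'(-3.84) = 0.00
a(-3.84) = 0.00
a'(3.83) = 0.00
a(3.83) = 0.00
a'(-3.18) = 0.00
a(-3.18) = 0.00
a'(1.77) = 0.00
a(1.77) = 0.00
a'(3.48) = 0.00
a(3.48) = 0.00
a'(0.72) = 0.00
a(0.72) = 0.00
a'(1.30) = 0.00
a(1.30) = 0.00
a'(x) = 0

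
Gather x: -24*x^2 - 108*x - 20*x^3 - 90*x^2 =-20*x^3 - 114*x^2 - 108*x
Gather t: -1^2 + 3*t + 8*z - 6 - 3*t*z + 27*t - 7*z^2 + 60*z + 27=t*(30 - 3*z) - 7*z^2 + 68*z + 20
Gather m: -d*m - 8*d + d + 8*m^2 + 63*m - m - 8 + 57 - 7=-7*d + 8*m^2 + m*(62 - d) + 42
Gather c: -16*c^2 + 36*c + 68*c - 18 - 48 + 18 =-16*c^2 + 104*c - 48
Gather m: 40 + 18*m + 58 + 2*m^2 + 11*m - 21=2*m^2 + 29*m + 77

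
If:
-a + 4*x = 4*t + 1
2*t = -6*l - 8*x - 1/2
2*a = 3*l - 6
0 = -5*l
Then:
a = -3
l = 0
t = 7/20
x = -3/20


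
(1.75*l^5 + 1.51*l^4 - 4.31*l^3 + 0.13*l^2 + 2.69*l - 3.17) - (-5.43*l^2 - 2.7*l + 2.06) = 1.75*l^5 + 1.51*l^4 - 4.31*l^3 + 5.56*l^2 + 5.39*l - 5.23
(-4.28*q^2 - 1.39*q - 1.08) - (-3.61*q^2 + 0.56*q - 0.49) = -0.67*q^2 - 1.95*q - 0.59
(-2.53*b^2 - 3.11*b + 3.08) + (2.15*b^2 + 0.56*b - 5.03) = -0.38*b^2 - 2.55*b - 1.95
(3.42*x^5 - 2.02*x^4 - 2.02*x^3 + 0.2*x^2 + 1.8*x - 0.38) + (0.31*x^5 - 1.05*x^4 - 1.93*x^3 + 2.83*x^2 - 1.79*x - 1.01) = 3.73*x^5 - 3.07*x^4 - 3.95*x^3 + 3.03*x^2 + 0.01*x - 1.39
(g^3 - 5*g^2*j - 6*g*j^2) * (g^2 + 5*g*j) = g^5 - 31*g^3*j^2 - 30*g^2*j^3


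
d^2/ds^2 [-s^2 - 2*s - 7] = -2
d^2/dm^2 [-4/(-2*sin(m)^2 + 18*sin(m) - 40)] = 2*(-4*sin(m)^4 + 27*sin(m)^3 + 5*sin(m)^2 - 234*sin(m) + 122)/(sin(m)^2 - 9*sin(m) + 20)^3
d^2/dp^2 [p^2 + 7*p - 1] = 2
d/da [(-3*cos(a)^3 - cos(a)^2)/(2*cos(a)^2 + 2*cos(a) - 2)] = (-23*cos(a)/4 + 3*cos(2*a) + 3*cos(3*a)/4 + 1)*sin(a)*cos(a)/(2*(-sin(a)^2 + cos(a))^2)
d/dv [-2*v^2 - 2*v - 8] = -4*v - 2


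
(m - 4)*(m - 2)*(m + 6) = m^3 - 28*m + 48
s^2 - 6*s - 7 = (s - 7)*(s + 1)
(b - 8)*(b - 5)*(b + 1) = b^3 - 12*b^2 + 27*b + 40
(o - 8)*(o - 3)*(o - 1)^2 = o^4 - 13*o^3 + 47*o^2 - 59*o + 24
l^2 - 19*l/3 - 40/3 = (l - 8)*(l + 5/3)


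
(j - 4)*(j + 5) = j^2 + j - 20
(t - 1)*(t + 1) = t^2 - 1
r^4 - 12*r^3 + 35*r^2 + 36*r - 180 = (r - 6)*(r - 5)*(r - 3)*(r + 2)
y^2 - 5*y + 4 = (y - 4)*(y - 1)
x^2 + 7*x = x*(x + 7)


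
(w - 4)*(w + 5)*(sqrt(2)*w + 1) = sqrt(2)*w^3 + w^2 + sqrt(2)*w^2 - 20*sqrt(2)*w + w - 20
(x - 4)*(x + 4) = x^2 - 16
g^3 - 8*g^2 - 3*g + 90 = (g - 6)*(g - 5)*(g + 3)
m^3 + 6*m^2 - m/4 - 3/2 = (m - 1/2)*(m + 1/2)*(m + 6)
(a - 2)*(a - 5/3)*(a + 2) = a^3 - 5*a^2/3 - 4*a + 20/3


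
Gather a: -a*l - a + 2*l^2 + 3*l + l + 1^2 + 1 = a*(-l - 1) + 2*l^2 + 4*l + 2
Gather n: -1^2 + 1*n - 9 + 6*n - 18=7*n - 28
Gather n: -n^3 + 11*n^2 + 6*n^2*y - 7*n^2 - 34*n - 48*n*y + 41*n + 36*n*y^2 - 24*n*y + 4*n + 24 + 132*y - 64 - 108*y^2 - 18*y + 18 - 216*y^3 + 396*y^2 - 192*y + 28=-n^3 + n^2*(6*y + 4) + n*(36*y^2 - 72*y + 11) - 216*y^3 + 288*y^2 - 78*y + 6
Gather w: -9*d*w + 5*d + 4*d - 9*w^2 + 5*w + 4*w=9*d - 9*w^2 + w*(9 - 9*d)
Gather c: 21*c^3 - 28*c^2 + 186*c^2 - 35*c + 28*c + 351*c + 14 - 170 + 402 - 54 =21*c^3 + 158*c^2 + 344*c + 192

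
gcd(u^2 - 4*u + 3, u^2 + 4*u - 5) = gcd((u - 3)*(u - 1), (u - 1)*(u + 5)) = u - 1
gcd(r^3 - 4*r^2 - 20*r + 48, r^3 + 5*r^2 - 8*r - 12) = r - 2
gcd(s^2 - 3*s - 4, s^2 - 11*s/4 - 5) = s - 4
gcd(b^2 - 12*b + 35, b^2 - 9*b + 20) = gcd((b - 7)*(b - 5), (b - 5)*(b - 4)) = b - 5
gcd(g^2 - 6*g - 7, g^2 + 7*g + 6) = g + 1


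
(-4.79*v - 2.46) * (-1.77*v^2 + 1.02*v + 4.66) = 8.4783*v^3 - 0.5316*v^2 - 24.8306*v - 11.4636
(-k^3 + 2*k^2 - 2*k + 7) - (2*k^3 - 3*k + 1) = -3*k^3 + 2*k^2 + k + 6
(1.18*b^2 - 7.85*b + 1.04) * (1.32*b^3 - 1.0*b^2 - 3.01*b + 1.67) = 1.5576*b^5 - 11.542*b^4 + 5.671*b^3 + 24.5591*b^2 - 16.2399*b + 1.7368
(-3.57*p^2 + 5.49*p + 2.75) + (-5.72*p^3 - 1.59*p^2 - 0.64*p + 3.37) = -5.72*p^3 - 5.16*p^2 + 4.85*p + 6.12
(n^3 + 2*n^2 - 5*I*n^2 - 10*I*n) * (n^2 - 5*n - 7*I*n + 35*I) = n^5 - 3*n^4 - 12*I*n^4 - 45*n^3 + 36*I*n^3 + 105*n^2 + 120*I*n^2 + 350*n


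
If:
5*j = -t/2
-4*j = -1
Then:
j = 1/4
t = -5/2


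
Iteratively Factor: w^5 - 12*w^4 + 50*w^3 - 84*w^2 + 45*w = (w - 3)*(w^4 - 9*w^3 + 23*w^2 - 15*w) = (w - 5)*(w - 3)*(w^3 - 4*w^2 + 3*w) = (w - 5)*(w - 3)^2*(w^2 - w) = (w - 5)*(w - 3)^2*(w - 1)*(w)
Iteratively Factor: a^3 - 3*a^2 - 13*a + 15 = (a - 1)*(a^2 - 2*a - 15) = (a - 1)*(a + 3)*(a - 5)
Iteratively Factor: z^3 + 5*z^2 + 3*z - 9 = (z + 3)*(z^2 + 2*z - 3) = (z + 3)^2*(z - 1)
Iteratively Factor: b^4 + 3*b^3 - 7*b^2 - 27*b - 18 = (b + 3)*(b^3 - 7*b - 6) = (b - 3)*(b + 3)*(b^2 + 3*b + 2) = (b - 3)*(b + 1)*(b + 3)*(b + 2)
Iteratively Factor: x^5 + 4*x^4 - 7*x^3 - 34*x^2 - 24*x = (x + 4)*(x^4 - 7*x^2 - 6*x) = x*(x + 4)*(x^3 - 7*x - 6) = x*(x + 2)*(x + 4)*(x^2 - 2*x - 3) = x*(x - 3)*(x + 2)*(x + 4)*(x + 1)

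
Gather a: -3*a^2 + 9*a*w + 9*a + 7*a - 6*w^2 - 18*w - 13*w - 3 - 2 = -3*a^2 + a*(9*w + 16) - 6*w^2 - 31*w - 5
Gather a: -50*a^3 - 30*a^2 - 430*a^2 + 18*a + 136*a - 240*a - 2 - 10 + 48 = -50*a^3 - 460*a^2 - 86*a + 36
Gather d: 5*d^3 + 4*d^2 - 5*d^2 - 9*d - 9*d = 5*d^3 - d^2 - 18*d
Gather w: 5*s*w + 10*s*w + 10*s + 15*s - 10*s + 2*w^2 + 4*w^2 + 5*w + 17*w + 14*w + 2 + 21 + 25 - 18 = 15*s + 6*w^2 + w*(15*s + 36) + 30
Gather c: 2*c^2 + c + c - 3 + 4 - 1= 2*c^2 + 2*c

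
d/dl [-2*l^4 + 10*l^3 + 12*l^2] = 2*l*(-4*l^2 + 15*l + 12)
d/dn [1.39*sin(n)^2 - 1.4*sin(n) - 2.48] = (2.78*sin(n) - 1.4)*cos(n)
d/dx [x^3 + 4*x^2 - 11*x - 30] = 3*x^2 + 8*x - 11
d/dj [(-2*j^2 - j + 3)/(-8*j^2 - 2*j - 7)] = (-4*j^2 + 76*j + 13)/(64*j^4 + 32*j^3 + 116*j^2 + 28*j + 49)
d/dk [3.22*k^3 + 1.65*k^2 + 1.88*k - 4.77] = 9.66*k^2 + 3.3*k + 1.88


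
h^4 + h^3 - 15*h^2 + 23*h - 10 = (h - 2)*(h - 1)^2*(h + 5)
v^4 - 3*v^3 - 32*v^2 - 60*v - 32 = (v - 8)*(v + 1)*(v + 2)^2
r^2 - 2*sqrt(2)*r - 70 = (r - 7*sqrt(2))*(r + 5*sqrt(2))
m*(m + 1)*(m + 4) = m^3 + 5*m^2 + 4*m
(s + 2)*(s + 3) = s^2 + 5*s + 6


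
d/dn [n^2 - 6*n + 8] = 2*n - 6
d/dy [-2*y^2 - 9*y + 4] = -4*y - 9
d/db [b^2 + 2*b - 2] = 2*b + 2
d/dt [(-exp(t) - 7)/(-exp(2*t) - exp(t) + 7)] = (-(exp(t) + 7)*(2*exp(t) + 1) + exp(2*t) + exp(t) - 7)*exp(t)/(exp(2*t) + exp(t) - 7)^2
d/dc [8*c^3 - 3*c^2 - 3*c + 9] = 24*c^2 - 6*c - 3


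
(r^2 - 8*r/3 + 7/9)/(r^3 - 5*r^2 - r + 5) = (r^2 - 8*r/3 + 7/9)/(r^3 - 5*r^2 - r + 5)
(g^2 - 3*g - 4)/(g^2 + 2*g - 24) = (g + 1)/(g + 6)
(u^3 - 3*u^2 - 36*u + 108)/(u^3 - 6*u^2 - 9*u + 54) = (u + 6)/(u + 3)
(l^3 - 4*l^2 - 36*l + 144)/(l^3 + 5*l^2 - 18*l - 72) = (l - 6)/(l + 3)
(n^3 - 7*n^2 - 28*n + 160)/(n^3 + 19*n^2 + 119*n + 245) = (n^2 - 12*n + 32)/(n^2 + 14*n + 49)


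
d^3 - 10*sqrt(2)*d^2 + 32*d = d*(d - 8*sqrt(2))*(d - 2*sqrt(2))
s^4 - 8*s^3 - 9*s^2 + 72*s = s*(s - 8)*(s - 3)*(s + 3)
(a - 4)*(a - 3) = a^2 - 7*a + 12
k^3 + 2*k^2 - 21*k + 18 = (k - 3)*(k - 1)*(k + 6)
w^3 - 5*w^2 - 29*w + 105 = (w - 7)*(w - 3)*(w + 5)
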